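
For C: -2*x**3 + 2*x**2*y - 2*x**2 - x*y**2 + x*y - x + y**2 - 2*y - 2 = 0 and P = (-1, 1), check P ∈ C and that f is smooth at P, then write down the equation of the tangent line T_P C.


Tangent line at P: -7*x + 3*y - 10 = 0.

Step 1: f(-1, 1) = 0, so P lies on C.
Step 2: partial derivatives
  f_x(x, y) = -6*x**2 + 4*x*y - 4*x - y**2 + y - 1, f_y(x, y) = 2*x**2 - 2*x*y + x + 2*y - 2.
  f_x(P) = -7, f_y(P) = 3 (gradient nonzero, so P is smooth).
Step 3: tangent line at P: -7·(x − -1) + 3·(y − 1) = 0.
Expanding: -7*x + 3*y - 10 = 0.


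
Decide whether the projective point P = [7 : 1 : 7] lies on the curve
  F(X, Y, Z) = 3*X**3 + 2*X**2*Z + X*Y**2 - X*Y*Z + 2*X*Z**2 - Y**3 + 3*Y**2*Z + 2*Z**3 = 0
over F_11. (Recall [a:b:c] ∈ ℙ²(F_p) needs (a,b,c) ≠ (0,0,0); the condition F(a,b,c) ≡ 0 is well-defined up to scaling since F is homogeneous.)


F(7,1,7) ≡ 7 (mod 11); P is NOT on the curve.

Evaluate F(7, 1, 7) term-by-term (mod 11).
  3*X**3 ↦ 3·343·1·1 = 1029
  2*X**2*Z ↦ 2·49·1·7 = 686
  X*Y**2 ↦ 1·7·1·1 = 7
  -X*Y*Z ↦ -1·7·1·7 = -49
  2*X*Z**2 ↦ 2·7·1·49 = 686
  -Y**3 ↦ -1·1·1·1 = -1
  3*Y**2*Z ↦ 3·1·1·7 = 21
  2*Z**3 ↦ 2·1·1·343 = 686
Sum: F(7, 1, 7) = (1029) + (686) + (7) + (-49) + (686) + (-1) + (21) + (686) = 3065.
Reducing mod 11: 3065 ≡ 7 (mod 11).
Since F(a, b, c) ≡ 7 ≠ 0 (mod 11), P does NOT lie on the curve.


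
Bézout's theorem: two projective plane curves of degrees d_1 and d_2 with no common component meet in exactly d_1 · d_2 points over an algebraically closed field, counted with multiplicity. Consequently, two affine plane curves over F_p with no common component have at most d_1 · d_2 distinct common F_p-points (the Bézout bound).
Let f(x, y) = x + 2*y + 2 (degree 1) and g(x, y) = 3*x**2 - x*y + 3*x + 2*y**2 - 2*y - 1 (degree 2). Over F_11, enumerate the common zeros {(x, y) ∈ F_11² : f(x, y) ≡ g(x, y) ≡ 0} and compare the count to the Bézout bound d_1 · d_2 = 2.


Common zeros: {(2, 9), (10, 5)}; count = 2; Bézout bound = 2.

deg(f) = 1, deg(g) = 2, so Bézout bound = 2.
Scan x ∈ F_11. For each x, list the y ∈ F_11 with f(x, y) ≡ 0 and those with g(x, y) ≡ 0 (mod 11); the common zeros in that column are the intersection.
  x = 0: f ≡ 0 at y ∈ {10}; g ≡ 0 at y ∈ {3, 9}; common: ∅.
  x = 1: f ≡ 0 at y ∈ {4}; g ≡ 0 at y ∈ ∅; common: ∅.
  x = 2: f ≡ 0 at y ∈ {9}; g ≡ 0 at y ∈ {4, 9}; common: {9}.
  x = 3: f ≡ 0 at y ∈ {3}; g ≡ 0 at y ∈ {2, 6}; common: ∅.
  x = 4: f ≡ 0 at y ∈ {8}; g ≡ 0 at y ∈ {1, 2}; common: ∅.
  x = 5: f ≡ 0 at y ∈ {2}; g ≡ 0 at y ∈ ∅; common: ∅.
  x = 6: f ≡ 0 at y ∈ {7}; g ≡ 0 at y ∈ ∅; common: ∅.
  x = 7: f ≡ 0 at y ∈ {1}; g ≡ 0 at y ∈ ∅; common: ∅.
  x = 8: f ≡ 0 at y ∈ {6}; g ≡ 0 at y ∈ ∅; common: ∅.
  x = 9: f ≡ 0 at y ∈ {0}; g ≡ 0 at y ∈ {5, 6}; common: ∅.
  x = 10: f ≡ 0 at y ∈ {5}; g ≡ 0 at y ∈ {1, 5}; common: {5}.
Collecting: common zeros = {(2, 9), (10, 5)}, so the count is 2.
Comparison with the Bézout bound: 2 ≤ 2 = deg(f)·deg(g), as expected for curves with no common component (the bound is attained).


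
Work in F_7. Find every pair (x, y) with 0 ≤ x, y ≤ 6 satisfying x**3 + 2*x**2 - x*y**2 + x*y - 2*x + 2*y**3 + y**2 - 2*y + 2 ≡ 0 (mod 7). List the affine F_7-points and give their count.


Affine F_7-points: {(2, 0), (2, 4), (3, 1), (4, 1), (4, 2), (5, 1)}; count = 6.

For each of the 49 pairs (x, y) ∈ F_7², evaluate f(x, y) mod 7. Record the zeros.
  x = 0: [0↦2, 1↦3, 2↦4, 3↦3, 4↦5, 5↦1, 6↦3]  zeros at y ∈ ∅
  x = 1: [0↦3, 1↦4, 2↦3, 3↦5, 4↦1, 5↦3, 6↦2]  zeros at y ∈ ∅
  x = 2: [0↦0, 1↦1, 2↦5, 3↦3, 4↦0, 5↦1, 6↦4]  zeros at y ∈ {0, 4}
  x = 3: [0↦6, 1↦0, 2↦2, 3↦3, 4↦1, 5↦1, 6↦1]  zeros at y ∈ {1}
  x = 4: [0↦6, 1↦0, 2↦0, 3↦4, 4↦3, 5↦2, 6↦6]  zeros at y ∈ {1, 2}
  x = 5: [0↦6, 1↦0, 2↦5, 3↦5, 4↦5, 5↦3, 6↦4]  zeros at y ∈ {1}
  x = 6: [0↦5, 1↦6, 2↦2, 3↦5, 4↦6, 5↦3, 6↦1]  zeros at y ∈ ∅
Collecting zeros: affine points = {(2, 0), (2, 4), (3, 1), (4, 1), (4, 2), (5, 1)}.
Total count |C(F_7)_aff| = 6.


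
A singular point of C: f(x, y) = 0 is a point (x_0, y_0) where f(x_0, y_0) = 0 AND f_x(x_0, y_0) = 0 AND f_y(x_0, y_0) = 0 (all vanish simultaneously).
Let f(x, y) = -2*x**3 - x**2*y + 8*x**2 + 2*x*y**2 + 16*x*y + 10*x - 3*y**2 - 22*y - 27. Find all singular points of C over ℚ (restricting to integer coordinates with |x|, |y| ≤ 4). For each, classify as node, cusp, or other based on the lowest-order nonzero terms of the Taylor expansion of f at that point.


Singular points: {(2, -3)}; classification: node.

Compute partial derivatives:
  f_x = -6*x**2 - 2*x*y + 16*x + 2*y**2 + 16*y + 10.
  f_y = -x**2 + 4*x*y + 16*x - 6*y - 22.
Scan x_0 ∈ {−4, ..., 4}. For each x_0, f_y(x_0, y) is a polynomial in y; find its integer roots y ∈ {−4, ..., 4}, then test f_x and f at those candidates.
  x = -4: f_y(-4, y) = -22*y - 102; no integer root y with |y| ≤ 4.
  x = -3: f_y(-3, y) = -18*y - 79; no integer root y with |y| ≤ 4.
  x = -2: f_y(-2, y) = -14*y - 58; no integer root y with |y| ≤ 4.
  x = -1: f_y(-1, y) = -10*y - 39; no integer root y with |y| ≤ 4.
  x = 0: f_y(0, y) = -6*y - 22; no integer root y with |y| ≤ 4.
  x = 1: f_y(1, y) = -2*y - 7; no integer root y with |y| ≤ 4.
  x = 2: f_y(2, y) = 2*y + 6; vanishes at y ∈ {-3}. (2, -3): f_x = 0, f = 0 — SINGULAR.
  x = 3: f_y(3, y) = 6*y + 17; no integer root y with |y| ≤ 4.
  x = 4: f_y(4, y) = 10*y + 26; no integer root y with |y| ≤ 4.
Only singular point on the grid: (2, -3).
Classify: substitute x = 2 + u, y = -3 + v and expand: f = -2*u**3 - u**2*v - u**2 + 2*u*v**2 + v**2.
No constant or linear terms (consistent with a singular point). Quadratic part: -u**2 + v**2. Cubic part: -2*u**3 - u**2*v + 2*u*v**2.
The quadratic part v**2 - u**2 = (v − u)(v + u) splits into two distinct linear factors, so there are two distinct tangent lines y − -3 = ±(x − 2) — this is a node (ordinary double point).
Classification: node.


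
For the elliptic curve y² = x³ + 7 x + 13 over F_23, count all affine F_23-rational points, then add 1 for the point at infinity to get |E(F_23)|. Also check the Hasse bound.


Affine points = {(0, 6), (0, 17), (2, 9), (2, 14), (4, 6), (4, 17), (5, 9), (5, 14), (6, 8), (6, 15), (8, 11), (8, 12), (9, 0), (10, 5), (10, 18), (11, 8), (11, 15), (12, 10), (12, 13), (13, 1), (13, 22), (14, 7), (14, 16), (16, 9), (16, 14), (17, 10), (17, 13), (19, 6), (19, 17)}; affine count = 29; |E(F_23)| = 30.

Discriminant check: Δ ∝ 4a³ + 27b² = 4·7³ + 27·13² = 4·343 + 27·169 ≡ 1 (mod 23). Nonzero ⇒ E is nonsingular.
For each x ∈ F_23, compute rhs = x³ + 7·x + 13 mod 23, then count y ∈ F_23 with y² ≡ rhs.
  x = 0: rhs = 13, matching y values: 6, 17 (2 points).
  x = 1: rhs = 21, matching y values: none (0 points).
  x = 2: rhs = 12, matching y values: 9, 14 (2 points).
  x = 3: rhs = 15, matching y values: none (0 points).
  x = 4: rhs = 13, matching y values: 6, 17 (2 points).
  x = 5: rhs = 12, matching y values: 9, 14 (2 points).
  x = 6: rhs = 18, matching y values: 8, 15 (2 points).
  x = 7: rhs = 14, matching y values: none (0 points).
  x = 8: rhs = 6, matching y values: 11, 12 (2 points).
  x = 9: rhs = 0, matching y values: 0 (1 points).
  x = 10: rhs = 2, matching y values: 5, 18 (2 points).
  x = 11: rhs = 18, matching y values: 8, 15 (2 points).
  x = 12: rhs = 8, matching y values: 10, 13 (2 points).
  x = 13: rhs = 1, matching y values: 1, 22 (2 points).
  x = 14: rhs = 3, matching y values: 7, 16 (2 points).
  x = 15: rhs = 20, matching y values: none (0 points).
  x = 16: rhs = 12, matching y values: 9, 14 (2 points).
  x = 17: rhs = 8, matching y values: 10, 13 (2 points).
  x = 18: rhs = 14, matching y values: none (0 points).
  x = 19: rhs = 13, matching y values: 6, 17 (2 points).
  x = 20: rhs = 11, matching y values: none (0 points).
  x = 21: rhs = 14, matching y values: none (0 points).
  x = 22: rhs = 5, matching y values: none (0 points).
Total affine count: 29.
Full point count |E(F_23)| = 29 + 1 = 30.
Hasse bound: |30 − (23+1)| = |6| = 6 ≤ 2√23 ≈ 9.5917 ✓.


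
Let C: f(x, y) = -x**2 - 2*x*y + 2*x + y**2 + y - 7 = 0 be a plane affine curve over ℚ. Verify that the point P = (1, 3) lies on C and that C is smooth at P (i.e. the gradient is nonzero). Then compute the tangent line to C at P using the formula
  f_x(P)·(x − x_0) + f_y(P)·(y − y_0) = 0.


Tangent line at P: -6*x + 5*y - 9 = 0.

Step 1: f(1, 3) = 0, so P lies on C.
Step 2: partial derivatives
  f_x(x, y) = -2*x - 2*y + 2, f_y(x, y) = -2*x + 2*y + 1.
  f_x(P) = -6, f_y(P) = 5 (gradient nonzero, so P is smooth).
Step 3: tangent line at P: -6·(x − 1) + 5·(y − 3) = 0.
Expanding: -6*x + 5*y - 9 = 0.


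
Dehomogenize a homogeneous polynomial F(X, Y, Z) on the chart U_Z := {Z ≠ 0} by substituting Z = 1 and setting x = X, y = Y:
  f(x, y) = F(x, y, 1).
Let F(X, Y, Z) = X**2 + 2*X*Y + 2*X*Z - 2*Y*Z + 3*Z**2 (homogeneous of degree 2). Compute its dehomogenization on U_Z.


f(x, y) = x**2 + 2*x*y + 2*x - 2*y + 3

On U_Z we set Z = 1. Each monomial c·X^i·Y^j·Z^k in F becomes c·x^i·y^j·1^k = c·x^i·y^j.
Substituting Z = 1: F(X, Y, 1) = x**2 + 2*x*y + 2*x - 2*y + 3.
Note: deg(f) ≤ deg(F) = 2; strict inequality happens when F is divisible by Z (lost terms).


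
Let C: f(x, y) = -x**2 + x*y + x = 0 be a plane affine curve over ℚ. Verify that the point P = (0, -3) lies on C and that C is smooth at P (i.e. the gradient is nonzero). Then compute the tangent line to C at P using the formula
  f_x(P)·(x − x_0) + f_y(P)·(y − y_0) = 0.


Tangent line at P: -2*x = 0.

Step 1: f(0, -3) = 0, so P lies on C.
Step 2: partial derivatives
  f_x(x, y) = -2*x + y + 1, f_y(x, y) = x.
  f_x(P) = -2, f_y(P) = 0 (gradient nonzero, so P is smooth).
Step 3: tangent line at P: -2·(x − 0) + 0·(y − -3) = 0.
Expanding: -2*x = 0.


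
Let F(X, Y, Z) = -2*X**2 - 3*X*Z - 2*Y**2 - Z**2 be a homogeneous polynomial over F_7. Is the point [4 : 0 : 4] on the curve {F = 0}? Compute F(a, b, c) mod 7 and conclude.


F(4,0,4) ≡ 2 (mod 7); P is NOT on the curve.

Evaluate F(4, 0, 4) term-by-term (mod 7).
  -2*X**2 ↦ -2·16·1·1 = -32
  -3*X*Z ↦ -3·4·1·4 = -48
  -2*Y**2 ↦ -2·1·0·1 = 0
  -Z**2 ↦ -1·1·1·16 = -16
Sum: F(4, 0, 4) = (-32) + (-48) + (0) + (-16) = -96.
Reducing mod 7: -96 ≡ 2 (mod 7).
Since F(a, b, c) ≡ 2 ≠ 0 (mod 7), P does NOT lie on the curve.


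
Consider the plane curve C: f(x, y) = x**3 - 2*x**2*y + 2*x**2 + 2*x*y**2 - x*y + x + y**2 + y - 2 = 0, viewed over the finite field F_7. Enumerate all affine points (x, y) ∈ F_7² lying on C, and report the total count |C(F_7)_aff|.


Affine F_7-points: {(0, 1), (0, 5), (1, 4), (1, 6), (3, 3), (4, 0)}; count = 6.

For each of the 49 pairs (x, y) ∈ F_7², evaluate f(x, y) mod 7. Record the zeros.
  x = 0: [0↦5, 1↦0, 2↦4, 3↦3, 4↦4, 5↦0, 6↦5]  zeros at y ∈ {1, 5}
  x = 1: [0↦2, 1↦3, 2↦3, 3↦2, 4↦0, 5↦4, 6↦0]  zeros at y ∈ {4, 6}
  x = 2: [0↦2, 1↦5, 2↦4, 3↦6, 4↦4, 5↦5, 6↦2]  zeros at y ∈ ∅
  x = 3: [0↦4, 1↦5, 2↦6, 3↦0, 4↦1, 5↦2, 6↦3]  zeros at y ∈ {3}
  x = 4: [0↦0, 1↦2, 2↦1, 3↦4, 4↦4, 5↦1, 6↦2]  zeros at y ∈ {0}
  x = 5: [0↦3, 1↦2, 2↦2, 3↦3, 4↦5, 5↦1, 6↦5]  zeros at y ∈ ∅
  x = 6: [0↦5, 1↦4, 2↦1, 3↦3, 4↦3, 5↦1, 6↦4]  zeros at y ∈ ∅
Collecting zeros: affine points = {(0, 1), (0, 5), (1, 4), (1, 6), (3, 3), (4, 0)}.
Total count |C(F_7)_aff| = 6.


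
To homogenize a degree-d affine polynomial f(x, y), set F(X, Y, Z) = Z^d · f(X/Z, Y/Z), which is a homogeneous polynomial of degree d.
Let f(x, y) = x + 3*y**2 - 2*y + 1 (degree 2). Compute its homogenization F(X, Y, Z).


F(X, Y, Z) = X*Z + 3*Y**2 - 2*Y*Z + Z**2

deg(f) = 2.
Substitute x = X/Z, y = Y/Z into f, then multiply by Z^2.
  monomial 1·x^1·y^0 ↦ 1·X^1·Y^0·Z^1.
  monomial 3·x^0·y^2 ↦ 3·X^0·Y^2·Z^0.
  monomial -2·x^0·y^1 ↦ -2·X^0·Y^1·Z^1.
  monomial 1·x^0·y^0 ↦ 1·X^0·Y^0·Z^2.
Collecting: F(X, Y, Z) = X*Z + 3*Y**2 - 2*Y*Z + Z**2.


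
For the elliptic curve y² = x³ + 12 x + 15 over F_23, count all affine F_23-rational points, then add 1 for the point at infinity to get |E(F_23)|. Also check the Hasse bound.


Affine points = {(2, 1), (2, 22), (3, 3), (3, 20), (4, 9), (4, 14), (5, 4), (5, 19), (6, 2), (6, 21), (8, 5), (8, 18), (9, 1), (9, 22), (10, 10), (10, 13), (11, 11), (11, 12), (12, 1), (12, 22), (14, 11), (14, 12), (16, 5), (16, 18), (17, 7), (17, 16), (19, 8), (19, 15), (21, 11), (21, 12), (22, 5), (22, 18)}; affine count = 32; |E(F_23)| = 33.

Discriminant check: Δ ∝ 4a³ + 27b² = 4·12³ + 27·15² = 4·1728 + 27·225 ≡ 15 (mod 23). Nonzero ⇒ E is nonsingular.
For each x ∈ F_23, compute rhs = x³ + 12·x + 15 mod 23, then count y ∈ F_23 with y² ≡ rhs.
  x = 0: rhs = 15, matching y values: none (0 points).
  x = 1: rhs = 5, matching y values: none (0 points).
  x = 2: rhs = 1, matching y values: 1, 22 (2 points).
  x = 3: rhs = 9, matching y values: 3, 20 (2 points).
  x = 4: rhs = 12, matching y values: 9, 14 (2 points).
  x = 5: rhs = 16, matching y values: 4, 19 (2 points).
  x = 6: rhs = 4, matching y values: 2, 21 (2 points).
  x = 7: rhs = 5, matching y values: none (0 points).
  x = 8: rhs = 2, matching y values: 5, 18 (2 points).
  x = 9: rhs = 1, matching y values: 1, 22 (2 points).
  x = 10: rhs = 8, matching y values: 10, 13 (2 points).
  x = 11: rhs = 6, matching y values: 11, 12 (2 points).
  x = 12: rhs = 1, matching y values: 1, 22 (2 points).
  x = 13: rhs = 22, matching y values: none (0 points).
  x = 14: rhs = 6, matching y values: 11, 12 (2 points).
  x = 15: rhs = 5, matching y values: none (0 points).
  x = 16: rhs = 2, matching y values: 5, 18 (2 points).
  x = 17: rhs = 3, matching y values: 7, 16 (2 points).
  x = 18: rhs = 14, matching y values: none (0 points).
  x = 19: rhs = 18, matching y values: 8, 15 (2 points).
  x = 20: rhs = 21, matching y values: none (0 points).
  x = 21: rhs = 6, matching y values: 11, 12 (2 points).
  x = 22: rhs = 2, matching y values: 5, 18 (2 points).
Total affine count: 32.
Full point count |E(F_23)| = 32 + 1 = 33.
Hasse bound: |33 − (23+1)| = |9| = 9 ≤ 2√23 ≈ 9.5917 ✓.


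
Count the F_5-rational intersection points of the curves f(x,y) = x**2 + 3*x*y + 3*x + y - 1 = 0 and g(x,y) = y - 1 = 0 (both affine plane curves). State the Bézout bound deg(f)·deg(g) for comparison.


Common zeros: {(0, 1), (4, 1)}; count = 2; Bézout bound = 2.

deg(f) = 2, deg(g) = 1, so Bézout bound = 2.
Scan x ∈ F_5. For each x, list the y ∈ F_5 with f(x, y) ≡ 0 and those with g(x, y) ≡ 0 (mod 5); the common zeros in that column are the intersection.
  x = 0: f ≡ 0 at y ∈ {1}; g ≡ 0 at y ∈ {1}; common: {1}.
  x = 1: f ≡ 0 at y ∈ {3}; g ≡ 0 at y ∈ {1}; common: ∅.
  x = 2: f ≡ 0 at y ∈ {3}; g ≡ 0 at y ∈ {1}; common: ∅.
  x = 3: f ≡ 0 at y ∈ ∅; g ≡ 0 at y ∈ {1}; common: ∅.
  x = 4: f ≡ 0 at y ∈ {1}; g ≡ 0 at y ∈ {1}; common: {1}.
Collecting: common zeros = {(0, 1), (4, 1)}, so the count is 2.
Comparison with the Bézout bound: 2 ≤ 2 = deg(f)·deg(g), as expected for curves with no common component (the bound is attained).


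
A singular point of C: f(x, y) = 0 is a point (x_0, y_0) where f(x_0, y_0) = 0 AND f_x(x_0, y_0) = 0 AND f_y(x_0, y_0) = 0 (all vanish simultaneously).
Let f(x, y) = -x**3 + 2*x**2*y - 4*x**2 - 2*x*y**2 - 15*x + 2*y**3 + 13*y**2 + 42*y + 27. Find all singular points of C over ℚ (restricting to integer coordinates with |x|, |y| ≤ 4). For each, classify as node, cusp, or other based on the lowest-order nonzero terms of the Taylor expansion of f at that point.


Singular points: {(-3, -3)}; classification: node.

Compute partial derivatives:
  f_x = -3*x**2 + 4*x*y - 8*x - 2*y**2 - 15.
  f_y = 2*x**2 - 4*x*y + 6*y**2 + 26*y + 42.
Scan x_0 ∈ {−4, ..., 4}. For each x_0, f_y(x_0, y) is a polynomial in y; find its integer roots y ∈ {−4, ..., 4}, then test f_x and f at those candidates.
  x = -4: f_y(-4, y) = 6*y**2 + 42*y + 74; no integer root y with |y| ≤ 4.
  x = -3: f_y(-3, y) = 6*y**2 + 38*y + 60; vanishes at y ∈ {-3}. (-3, -3): f_x = 0, f = 0 — SINGULAR.
  x = -2: f_y(-2, y) = 6*y**2 + 34*y + 50; no integer root y with |y| ≤ 4.
  x = -1: f_y(-1, y) = 6*y**2 + 30*y + 44; no integer root y with |y| ≤ 4.
  x = 0: f_y(0, y) = 6*y**2 + 26*y + 42; no integer root y with |y| ≤ 4.
  x = 1: f_y(1, y) = 6*y**2 + 22*y + 44; no integer root y with |y| ≤ 4.
  x = 2: f_y(2, y) = 6*y**2 + 18*y + 50; no integer root y with |y| ≤ 4.
  x = 3: f_y(3, y) = 6*y**2 + 14*y + 60; no integer root y with |y| ≤ 4.
  x = 4: f_y(4, y) = 6*y**2 + 10*y + 74; no integer root y with |y| ≤ 4.
Only singular point on the grid: (-3, -3).
Classify: substitute x = -3 + u, y = -3 + v and expand: f = -u**3 + 2*u**2*v - u**2 - 2*u*v**2 + 2*v**3 + v**2.
No constant or linear terms (consistent with a singular point). Quadratic part: -u**2 + v**2. Cubic part: -u**3 + 2*u**2*v - 2*u*v**2 + 2*v**3.
The quadratic part v**2 - u**2 = (v − u)(v + u) splits into two distinct linear factors, so there are two distinct tangent lines y − -3 = ±(x − -3) — this is a node (ordinary double point).
Classification: node.


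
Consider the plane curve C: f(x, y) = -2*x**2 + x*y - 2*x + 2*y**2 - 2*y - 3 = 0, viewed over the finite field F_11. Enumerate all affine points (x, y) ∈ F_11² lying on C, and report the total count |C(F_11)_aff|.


Affine F_11-points: {(10, 9)}; count = 1.

For each of the 121 pairs (x, y) ∈ F_11², evaluate f(x, y) mod 11. Record the zeros.
  x = 0: [0↦8, 1↦8, 2↦1, 3↦9, 4↦10, 5↦4, 6↦2, 7↦4, 8↦10, 9↦9, 10↦1]  zeros at y ∈ ∅
  x = 1: [0↦4, 1↦5, 2↦10, 3↦8, 4↦10, 5↦5, 6↦4, 7↦7, 8↦3, 9↦3, 10↦7]  zeros at y ∈ ∅
  x = 2: [0↦7, 1↦9, 2↦4, 3↦3, 4↦6, 5↦2, 6↦2, 7↦6, 8↦3, 9↦4, 10↦9]  zeros at y ∈ ∅
  x = 3: [0↦6, 1↦9, 2↦5, 3↦5, 4↦9, 5↦6, 6↦7, 7↦1, 8↦10, 9↦1, 10↦7]  zeros at y ∈ ∅
  x = 4: [0↦1, 1↦5, 2↦2, 3↦3, 4↦8, 5↦6, 6↦8, 7↦3, 8↦2, 9↦5, 10↦1]  zeros at y ∈ ∅
  x = 5: [0↦3, 1↦8, 2↦6, 3↦8, 4↦3, 5↦2, 6↦5, 7↦1, 8↦1, 9↦5, 10↦2]  zeros at y ∈ ∅
  x = 6: [0↦1, 1↦7, 2↦6, 3↦9, 4↦5, 5↦5, 6↦9, 7↦6, 8↦7, 9↦1, 10↦10]  zeros at y ∈ ∅
  x = 7: [0↦6, 1↦2, 2↦2, 3↦6, 4↦3, 5↦4, 6↦9, 7↦7, 8↦9, 9↦4, 10↦3]  zeros at y ∈ ∅
  x = 8: [0↦7, 1↦4, 2↦5, 3↦10, 4↦8, 5↦10, 6↦5, 7↦4, 8↦7, 9↦3, 10↦3]  zeros at y ∈ ∅
  x = 9: [0↦4, 1↦2, 2↦4, 3↦10, 4↦9, 5↦1, 6↦8, 7↦8, 8↦1, 9↦9, 10↦10]  zeros at y ∈ ∅
  x = 10: [0↦8, 1↦7, 2↦10, 3↦6, 4↦6, 5↦10, 6↦7, 7↦8, 8↦2, 9↦0, 10↦2]  zeros at y ∈ {9}
Collecting zeros: affine points = {(10, 9)}.
Total count |C(F_11)_aff| = 1.


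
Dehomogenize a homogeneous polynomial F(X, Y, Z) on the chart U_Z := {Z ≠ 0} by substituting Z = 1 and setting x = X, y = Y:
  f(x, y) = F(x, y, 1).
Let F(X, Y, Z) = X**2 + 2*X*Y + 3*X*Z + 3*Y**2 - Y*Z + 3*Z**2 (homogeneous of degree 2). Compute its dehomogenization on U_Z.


f(x, y) = x**2 + 2*x*y + 3*x + 3*y**2 - y + 3

On U_Z we set Z = 1. Each monomial c·X^i·Y^j·Z^k in F becomes c·x^i·y^j·1^k = c·x^i·y^j.
Substituting Z = 1: F(X, Y, 1) = x**2 + 2*x*y + 3*x + 3*y**2 - y + 3.
Note: deg(f) ≤ deg(F) = 2; strict inequality happens when F is divisible by Z (lost terms).


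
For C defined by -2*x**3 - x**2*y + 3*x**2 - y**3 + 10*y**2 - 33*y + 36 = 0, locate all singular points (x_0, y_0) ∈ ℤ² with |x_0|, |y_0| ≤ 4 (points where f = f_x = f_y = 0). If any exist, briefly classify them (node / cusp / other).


Singular points: {(0, 3)}; classification: cusp.

Compute partial derivatives:
  f_x = -6*x**2 - 2*x*y + 6*x.
  f_y = -x**2 - 3*y**2 + 20*y - 33.
Scan x_0 ∈ {−4, ..., 4}. For each x_0, f_y(x_0, y) is a polynomial in y; find its integer roots y ∈ {−4, ..., 4}, then test f_x and f at those candidates.
  x = -4: f_y(-4, y) = -3*y**2 + 20*y - 49; no integer root y with |y| ≤ 4.
  x = -3: f_y(-3, y) = -3*y**2 + 20*y - 42; no integer root y with |y| ≤ 4.
  x = -2: f_y(-2, y) = -3*y**2 + 20*y - 37; no integer root y with |y| ≤ 4.
  x = -1: f_y(-1, y) = -3*y**2 + 20*y - 34; no integer root y with |y| ≤ 4.
  x = 0: f_y(0, y) = -3*y**2 + 20*y - 33; vanishes at y ∈ {3}. (0, 3): f_x = 0, f = 0 — SINGULAR.
  x = 1: f_y(1, y) = -3*y**2 + 20*y - 34; no integer root y with |y| ≤ 4.
  x = 2: f_y(2, y) = -3*y**2 + 20*y - 37; no integer root y with |y| ≤ 4.
  x = 3: f_y(3, y) = -3*y**2 + 20*y - 42; no integer root y with |y| ≤ 4.
  x = 4: f_y(4, y) = -3*y**2 + 20*y - 49; no integer root y with |y| ≤ 4.
Only singular point on the grid: (0, 3).
Classify: substitute x = 0 + u, y = 3 + v and expand: f = -2*u**3 - u**2*v - v**3 + v**2.
No constant or linear terms (consistent with a singular point). Quadratic part: v**2. Cubic part: -2*u**3 - u**2*v - v**3.
The quadratic part v**2 is a perfect square, so there is a single (double) tangent line v = 0, i.e. y = 3. Restricting the cubic part to that line (v = 0) leaves -2*u**3 ≠ 0, so f is not divisible by v and the branch is v² ≈ 2*u**3 to lowest order — this is a cusp.
Classification: cusp.


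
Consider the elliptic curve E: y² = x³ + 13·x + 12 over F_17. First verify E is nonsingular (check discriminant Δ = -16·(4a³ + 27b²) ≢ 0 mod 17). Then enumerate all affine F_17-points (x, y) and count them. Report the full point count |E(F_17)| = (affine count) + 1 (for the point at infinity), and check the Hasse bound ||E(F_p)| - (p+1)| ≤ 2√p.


Affine points = {(1, 3), (1, 14), (4, 3), (4, 14), (5, 7), (5, 10), (6, 0), (7, 2), (7, 15), (8, 4), (8, 13), (9, 5), (9, 12), (12, 3), (12, 14), (13, 7), (13, 10), (16, 7), (16, 10)}; affine count = 19; |E(F_17)| = 20.

Discriminant check: Δ ∝ 4a³ + 27b² = 4·13³ + 27·12² = 4·2197 + 27·144 ≡ 11 (mod 17). Nonzero ⇒ E is nonsingular.
For each x ∈ F_17, compute rhs = x³ + 13·x + 12 mod 17, then count y ∈ F_17 with y² ≡ rhs.
  x = 0: rhs = 12, matching y values: none (0 points).
  x = 1: rhs = 9, matching y values: 3, 14 (2 points).
  x = 2: rhs = 12, matching y values: none (0 points).
  x = 3: rhs = 10, matching y values: none (0 points).
  x = 4: rhs = 9, matching y values: 3, 14 (2 points).
  x = 5: rhs = 15, matching y values: 7, 10 (2 points).
  x = 6: rhs = 0, matching y values: 0 (1 points).
  x = 7: rhs = 4, matching y values: 2, 15 (2 points).
  x = 8: rhs = 16, matching y values: 4, 13 (2 points).
  x = 9: rhs = 8, matching y values: 5, 12 (2 points).
  x = 10: rhs = 3, matching y values: none (0 points).
  x = 11: rhs = 7, matching y values: none (0 points).
  x = 12: rhs = 9, matching y values: 3, 14 (2 points).
  x = 13: rhs = 15, matching y values: 7, 10 (2 points).
  x = 14: rhs = 14, matching y values: none (0 points).
  x = 15: rhs = 12, matching y values: none (0 points).
  x = 16: rhs = 15, matching y values: 7, 10 (2 points).
Total affine count: 19.
Full point count |E(F_17)| = 19 + 1 = 20.
Hasse bound: |20 − (17+1)| = |2| = 2 ≤ 2√17 ≈ 8.2462 ✓.


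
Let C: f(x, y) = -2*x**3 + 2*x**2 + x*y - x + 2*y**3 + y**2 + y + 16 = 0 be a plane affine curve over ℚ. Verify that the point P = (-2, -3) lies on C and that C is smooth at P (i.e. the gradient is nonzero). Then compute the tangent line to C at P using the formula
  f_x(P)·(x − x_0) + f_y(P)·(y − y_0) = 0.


Tangent line at P: -36*x + 47*y + 69 = 0.

Step 1: f(-2, -3) = 0, so P lies on C.
Step 2: partial derivatives
  f_x(x, y) = -6*x**2 + 4*x + y - 1, f_y(x, y) = x + 6*y**2 + 2*y + 1.
  f_x(P) = -36, f_y(P) = 47 (gradient nonzero, so P is smooth).
Step 3: tangent line at P: -36·(x − -2) + 47·(y − -3) = 0.
Expanding: -36*x + 47*y + 69 = 0.


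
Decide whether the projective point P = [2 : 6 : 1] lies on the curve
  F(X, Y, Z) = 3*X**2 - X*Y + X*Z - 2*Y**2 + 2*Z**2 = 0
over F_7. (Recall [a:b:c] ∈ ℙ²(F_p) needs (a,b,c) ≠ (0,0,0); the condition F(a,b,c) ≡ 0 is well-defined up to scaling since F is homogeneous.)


F(2,6,1) ≡ 2 (mod 7); P is NOT on the curve.

Evaluate F(2, 6, 1) term-by-term (mod 7).
  3*X**2 ↦ 3·4·1·1 = 12
  -X*Y ↦ -1·2·6·1 = -12
  X*Z ↦ 1·2·1·1 = 2
  -2*Y**2 ↦ -2·1·36·1 = -72
  2*Z**2 ↦ 2·1·1·1 = 2
Sum: F(2, 6, 1) = (12) + (-12) + (2) + (-72) + (2) = -68.
Reducing mod 7: -68 ≡ 2 (mod 7).
Since F(a, b, c) ≡ 2 ≠ 0 (mod 7), P does NOT lie on the curve.


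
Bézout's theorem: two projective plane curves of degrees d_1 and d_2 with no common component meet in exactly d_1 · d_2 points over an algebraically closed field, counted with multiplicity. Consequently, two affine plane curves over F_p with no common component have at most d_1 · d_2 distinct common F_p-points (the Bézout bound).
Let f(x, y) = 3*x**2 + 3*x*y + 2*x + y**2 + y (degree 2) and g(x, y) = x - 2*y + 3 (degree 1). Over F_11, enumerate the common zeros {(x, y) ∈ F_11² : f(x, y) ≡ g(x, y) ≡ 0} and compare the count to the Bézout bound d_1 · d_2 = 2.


Common zeros: {(5, 4), (10, 1)}; count = 2; Bézout bound = 2.

deg(f) = 2, deg(g) = 1, so Bézout bound = 2.
Scan x ∈ F_11. For each x, list the y ∈ F_11 with f(x, y) ≡ 0 and those with g(x, y) ≡ 0 (mod 11); the common zeros in that column are the intersection.
  x = 0: f ≡ 0 at y ∈ {0, 10}; g ≡ 0 at y ∈ {7}; common: ∅.
  x = 1: f ≡ 0 at y ∈ ∅; g ≡ 0 at y ∈ {2}; common: ∅.
  x = 2: f ≡ 0 at y ∈ ∅; g ≡ 0 at y ∈ {8}; common: ∅.
  x = 3: f ≡ 0 at y ∈ {0, 1}; g ≡ 0 at y ∈ {3}; common: ∅.
  x = 4: f ≡ 0 at y ∈ {10}; g ≡ 0 at y ∈ {9}; common: ∅.
  x = 5: f ≡ 0 at y ∈ {2, 4}; g ≡ 0 at y ∈ {4}; common: {4}.
  x = 6: f ≡ 0 at y ∈ ∅; g ≡ 0 at y ∈ {10}; common: ∅.
  x = 7: f ≡ 0 at y ∈ {2, 9}; g ≡ 0 at y ∈ {5}; common: ∅.
  x = 8: f ≡ 0 at y ∈ ∅; g ≡ 0 at y ∈ {0}; common: ∅.
  x = 9: f ≡ 0 at y ∈ {7, 9}; g ≡ 0 at y ∈ {6}; common: ∅.
  x = 10: f ≡ 0 at y ∈ {1}; g ≡ 0 at y ∈ {1}; common: {1}.
Collecting: common zeros = {(5, 4), (10, 1)}, so the count is 2.
Comparison with the Bézout bound: 2 ≤ 2 = deg(f)·deg(g), as expected for curves with no common component (the bound is attained).


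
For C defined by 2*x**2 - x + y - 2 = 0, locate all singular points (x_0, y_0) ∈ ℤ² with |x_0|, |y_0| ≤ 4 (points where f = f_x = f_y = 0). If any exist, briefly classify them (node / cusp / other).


No singular points in the scanned grid; C is smooth there.

Compute partial derivatives:
  f_x = 4*x - 1.
  f_y = 1.
f_y = 1 is a nonzero constant, so f_y never vanishes: no point (x, y) can satisfy f = f_x = f_y = 0. In particular no (x, y) ∈ {−4, ..., 4}² is singular; the curve is smooth.


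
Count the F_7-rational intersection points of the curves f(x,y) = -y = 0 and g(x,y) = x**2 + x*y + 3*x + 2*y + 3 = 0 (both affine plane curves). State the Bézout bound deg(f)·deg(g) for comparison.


Common zeros: {(1, 0), (3, 0)}; count = 2; Bézout bound = 2.

deg(f) = 1, deg(g) = 2, so Bézout bound = 2.
Scan x ∈ F_7. For each x, list the y ∈ F_7 with f(x, y) ≡ 0 and those with g(x, y) ≡ 0 (mod 7); the common zeros in that column are the intersection.
  x = 0: f ≡ 0 at y ∈ {0}; g ≡ 0 at y ∈ {2}; common: ∅.
  x = 1: f ≡ 0 at y ∈ {0}; g ≡ 0 at y ∈ {0}; common: {0}.
  x = 2: f ≡ 0 at y ∈ {0}; g ≡ 0 at y ∈ {2}; common: ∅.
  x = 3: f ≡ 0 at y ∈ {0}; g ≡ 0 at y ∈ {0}; common: {0}.
  x = 4: f ≡ 0 at y ∈ {0}; g ≡ 0 at y ∈ {3}; common: ∅.
  x = 5: f ≡ 0 at y ∈ {0}; g ≡ 0 at y ∈ ∅; common: ∅.
  x = 6: f ≡ 0 at y ∈ {0}; g ≡ 0 at y ∈ {6}; common: ∅.
Collecting: common zeros = {(1, 0), (3, 0)}, so the count is 2.
Comparison with the Bézout bound: 2 ≤ 2 = deg(f)·deg(g), as expected for curves with no common component (the bound is attained).


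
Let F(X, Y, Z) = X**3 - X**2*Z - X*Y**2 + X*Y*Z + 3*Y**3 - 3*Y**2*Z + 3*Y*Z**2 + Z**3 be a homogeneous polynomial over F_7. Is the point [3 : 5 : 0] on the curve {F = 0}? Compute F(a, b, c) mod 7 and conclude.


F(3,5,0) ≡ 5 (mod 7); P is NOT on the curve.

Evaluate F(3, 5, 0) term-by-term (mod 7).
  X**3 ↦ 1·27·1·1 = 27
  -X**2*Z ↦ -1·9·1·0 = 0
  -X*Y**2 ↦ -1·3·25·1 = -75
  X*Y*Z ↦ 1·3·5·0 = 0
  3*Y**3 ↦ 3·1·125·1 = 375
  -3*Y**2*Z ↦ -3·1·25·0 = 0
  3*Y*Z**2 ↦ 3·1·5·0 = 0
  Z**3 ↦ 1·1·1·0 = 0
Sum: F(3, 5, 0) = (27) + (0) + (-75) + (0) + (375) + (0) + (0) + (0) = 327.
Reducing mod 7: 327 ≡ 5 (mod 7).
Since F(a, b, c) ≡ 5 ≠ 0 (mod 7), P does NOT lie on the curve.


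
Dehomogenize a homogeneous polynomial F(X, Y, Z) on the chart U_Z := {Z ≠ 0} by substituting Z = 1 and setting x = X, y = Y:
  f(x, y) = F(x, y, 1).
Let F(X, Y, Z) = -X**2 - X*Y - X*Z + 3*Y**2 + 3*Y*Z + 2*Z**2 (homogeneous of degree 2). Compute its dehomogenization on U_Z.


f(x, y) = -x**2 - x*y - x + 3*y**2 + 3*y + 2

On U_Z we set Z = 1. Each monomial c·X^i·Y^j·Z^k in F becomes c·x^i·y^j·1^k = c·x^i·y^j.
Substituting Z = 1: F(X, Y, 1) = -x**2 - x*y - x + 3*y**2 + 3*y + 2.
Note: deg(f) ≤ deg(F) = 2; strict inequality happens when F is divisible by Z (lost terms).


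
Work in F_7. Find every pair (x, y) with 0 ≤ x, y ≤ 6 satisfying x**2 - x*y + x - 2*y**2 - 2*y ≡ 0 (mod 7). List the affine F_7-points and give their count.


Affine F_7-points: {(0, 0), (0, 6), (1, 4), (1, 5), (2, 1), (2, 4), (3, 3), (3, 5), (4, 2), (5, 1), (5, 6), (6, 0), (6, 3)}; count = 13.

For each of the 49 pairs (x, y) ∈ F_7², evaluate f(x, y) mod 7. Record the zeros.
  x = 0: [0↦0, 1↦3, 2↦2, 3↦4, 4↦2, 5↦3, 6↦0]  zeros at y ∈ {0, 6}
  x = 1: [0↦2, 1↦4, 2↦2, 3↦3, 4↦0, 5↦0, 6↦3]  zeros at y ∈ {4, 5}
  x = 2: [0↦6, 1↦0, 2↦4, 3↦4, 4↦0, 5↦6, 6↦1]  zeros at y ∈ {1, 4}
  x = 3: [0↦5, 1↦5, 2↦1, 3↦0, 4↦2, 5↦0, 6↦1]  zeros at y ∈ {3, 5}
  x = 4: [0↦6, 1↦5, 2↦0, 3↦5, 4↦6, 5↦3, 6↦3]  zeros at y ∈ {2}
  x = 5: [0↦2, 1↦0, 2↦1, 3↦5, 4↦5, 5↦1, 6↦0]  zeros at y ∈ {1, 6}
  x = 6: [0↦0, 1↦4, 2↦4, 3↦0, 4↦6, 5↦1, 6↦6]  zeros at y ∈ {0, 3}
Collecting zeros: affine points = {(0, 0), (0, 6), (1, 4), (1, 5), (2, 1), (2, 4), (3, 3), (3, 5), (4, 2), (5, 1), (5, 6), (6, 0), (6, 3)}.
Total count |C(F_7)_aff| = 13.


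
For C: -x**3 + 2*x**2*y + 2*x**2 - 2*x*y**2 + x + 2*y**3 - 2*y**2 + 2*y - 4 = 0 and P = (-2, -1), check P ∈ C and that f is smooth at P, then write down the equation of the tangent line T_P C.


Tangent line at P: -13*x + 12*y - 14 = 0.

Step 1: f(-2, -1) = 0, so P lies on C.
Step 2: partial derivatives
  f_x(x, y) = -3*x**2 + 4*x*y + 4*x - 2*y**2 + 1, f_y(x, y) = 2*x**2 - 4*x*y + 6*y**2 - 4*y + 2.
  f_x(P) = -13, f_y(P) = 12 (gradient nonzero, so P is smooth).
Step 3: tangent line at P: -13·(x − -2) + 12·(y − -1) = 0.
Expanding: -13*x + 12*y - 14 = 0.


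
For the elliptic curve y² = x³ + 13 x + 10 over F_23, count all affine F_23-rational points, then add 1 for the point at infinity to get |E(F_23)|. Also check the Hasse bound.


Affine points = {(1, 1), (1, 22), (5, 4), (5, 19), (10, 6), (10, 17), (11, 9), (11, 14), (12, 10), (12, 13), (16, 6), (16, 17), (18, 2), (18, 21), (19, 3), (19, 20), (20, 6), (20, 17)}; affine count = 18; |E(F_23)| = 19.

Discriminant check: Δ ∝ 4a³ + 27b² = 4·13³ + 27·10² = 4·2197 + 27·100 ≡ 11 (mod 23). Nonzero ⇒ E is nonsingular.
For each x ∈ F_23, compute rhs = x³ + 13·x + 10 mod 23, then count y ∈ F_23 with y² ≡ rhs.
  x = 0: rhs = 10, matching y values: none (0 points).
  x = 1: rhs = 1, matching y values: 1, 22 (2 points).
  x = 2: rhs = 21, matching y values: none (0 points).
  x = 3: rhs = 7, matching y values: none (0 points).
  x = 4: rhs = 11, matching y values: none (0 points).
  x = 5: rhs = 16, matching y values: 4, 19 (2 points).
  x = 6: rhs = 5, matching y values: none (0 points).
  x = 7: rhs = 7, matching y values: none (0 points).
  x = 8: rhs = 5, matching y values: none (0 points).
  x = 9: rhs = 5, matching y values: none (0 points).
  x = 10: rhs = 13, matching y values: 6, 17 (2 points).
  x = 11: rhs = 12, matching y values: 9, 14 (2 points).
  x = 12: rhs = 8, matching y values: 10, 13 (2 points).
  x = 13: rhs = 7, matching y values: none (0 points).
  x = 14: rhs = 15, matching y values: none (0 points).
  x = 15: rhs = 15, matching y values: none (0 points).
  x = 16: rhs = 13, matching y values: 6, 17 (2 points).
  x = 17: rhs = 15, matching y values: none (0 points).
  x = 18: rhs = 4, matching y values: 2, 21 (2 points).
  x = 19: rhs = 9, matching y values: 3, 20 (2 points).
  x = 20: rhs = 13, matching y values: 6, 17 (2 points).
  x = 21: rhs = 22, matching y values: none (0 points).
  x = 22: rhs = 19, matching y values: none (0 points).
Total affine count: 18.
Full point count |E(F_23)| = 18 + 1 = 19.
Hasse bound: |19 − (23+1)| = |-5| = 5 ≤ 2√23 ≈ 9.5917 ✓.


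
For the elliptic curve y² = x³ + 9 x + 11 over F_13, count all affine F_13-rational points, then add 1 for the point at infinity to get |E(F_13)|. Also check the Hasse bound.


Affine points = {(3, 0), (5, 5), (5, 8), (7, 1), (7, 12), (8, 6), (8, 7), (10, 3), (10, 10), (12, 1), (12, 12)}; affine count = 11; |E(F_13)| = 12.

Discriminant check: Δ ∝ 4a³ + 27b² = 4·9³ + 27·11² = 4·729 + 27·121 ≡ 8 (mod 13). Nonzero ⇒ E is nonsingular.
For each x ∈ F_13, compute rhs = x³ + 9·x + 11 mod 13, then count y ∈ F_13 with y² ≡ rhs.
  x = 0: rhs = 11, matching y values: none (0 points).
  x = 1: rhs = 8, matching y values: none (0 points).
  x = 2: rhs = 11, matching y values: none (0 points).
  x = 3: rhs = 0, matching y values: 0 (1 points).
  x = 4: rhs = 7, matching y values: none (0 points).
  x = 5: rhs = 12, matching y values: 5, 8 (2 points).
  x = 6: rhs = 8, matching y values: none (0 points).
  x = 7: rhs = 1, matching y values: 1, 12 (2 points).
  x = 8: rhs = 10, matching y values: 6, 7 (2 points).
  x = 9: rhs = 2, matching y values: none (0 points).
  x = 10: rhs = 9, matching y values: 3, 10 (2 points).
  x = 11: rhs = 11, matching y values: none (0 points).
  x = 12: rhs = 1, matching y values: 1, 12 (2 points).
Total affine count: 11.
Full point count |E(F_13)| = 11 + 1 = 12.
Hasse bound: |12 − (13+1)| = |-2| = 2 ≤ 2√13 ≈ 7.2111 ✓.


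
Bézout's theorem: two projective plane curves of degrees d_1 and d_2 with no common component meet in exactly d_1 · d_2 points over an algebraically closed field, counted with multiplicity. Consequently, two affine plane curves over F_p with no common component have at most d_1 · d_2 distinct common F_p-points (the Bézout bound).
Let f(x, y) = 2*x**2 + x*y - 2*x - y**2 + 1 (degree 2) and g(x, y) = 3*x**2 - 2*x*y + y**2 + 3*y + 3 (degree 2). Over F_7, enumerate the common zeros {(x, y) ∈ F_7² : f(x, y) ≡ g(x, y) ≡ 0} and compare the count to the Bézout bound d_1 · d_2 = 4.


Common zeros: {(0, 1)}; count = 1; Bézout bound = 4.

deg(f) = 2, deg(g) = 2, so Bézout bound = 4.
Scan x ∈ F_7. For each x, list the y ∈ F_7 with f(x, y) ≡ 0 and those with g(x, y) ≡ 0 (mod 7); the common zeros in that column are the intersection.
  x = 0: f ≡ 0 at y ∈ {1, 6}; g ≡ 0 at y ∈ {1, 3}; common: {1}.
  x = 1: f ≡ 0 at y ∈ ∅; g ≡ 0 at y ∈ ∅; common: ∅.
  x = 2: f ≡ 0 at y ∈ ∅; g ≡ 0 at y ∈ {3, 5}; common: ∅.
  x = 3: f ≡ 0 at y ∈ ∅; g ≡ 0 at y ∈ {1, 2}; common: ∅.
  x = 4: f ≡ 0 at y ∈ {1, 3}; g ≡ 0 at y ∈ ∅; common: ∅.
  x = 5: f ≡ 0 at y ∈ {6}; g ≡ 0 at y ∈ ∅; common: ∅.
  x = 6: f ≡ 0 at y ∈ {3}; g ≡ 0 at y ∈ {4, 5}; common: ∅.
Collecting: common zeros = {(0, 1)}, so the count is 1.
Comparison with the Bézout bound: 1 ≤ 4 = deg(f)·deg(g), as expected for curves with no common component (the affine F_7-count falls short of the bound because intersections may lie at infinity, over extension fields, or carry multiplicity).


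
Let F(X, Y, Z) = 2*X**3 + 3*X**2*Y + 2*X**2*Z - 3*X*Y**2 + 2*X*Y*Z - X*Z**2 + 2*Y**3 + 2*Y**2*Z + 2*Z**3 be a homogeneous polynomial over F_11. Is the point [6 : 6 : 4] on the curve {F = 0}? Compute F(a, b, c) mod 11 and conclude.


F(6,6,4) ≡ 0 (mod 11); P is on the curve.

Evaluate F(6, 6, 4) term-by-term (mod 11).
  2*X**3 ↦ 2·216·1·1 = 432
  3*X**2*Y ↦ 3·36·6·1 = 648
  2*X**2*Z ↦ 2·36·1·4 = 288
  -3*X*Y**2 ↦ -3·6·36·1 = -648
  2*X*Y*Z ↦ 2·6·6·4 = 288
  -X*Z**2 ↦ -1·6·1·16 = -96
  2*Y**3 ↦ 2·1·216·1 = 432
  2*Y**2*Z ↦ 2·1·36·4 = 288
  2*Z**3 ↦ 2·1·1·64 = 128
Sum: F(6, 6, 4) = (432) + (648) + (288) + (-648) + (288) + (-96) + (432) + (288) + (128) = 1760.
Reducing mod 11: 1760 ≡ 0 (mod 11).
Since F(a, b, c) ≡ 0 (mod 11), P lies on the curve.


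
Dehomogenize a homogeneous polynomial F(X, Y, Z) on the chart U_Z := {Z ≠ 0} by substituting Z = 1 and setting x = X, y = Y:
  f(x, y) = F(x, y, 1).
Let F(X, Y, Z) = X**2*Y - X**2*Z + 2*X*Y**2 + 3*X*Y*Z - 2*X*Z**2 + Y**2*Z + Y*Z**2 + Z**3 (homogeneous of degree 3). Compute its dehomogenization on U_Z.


f(x, y) = x**2*y - x**2 + 2*x*y**2 + 3*x*y - 2*x + y**2 + y + 1

On U_Z we set Z = 1. Each monomial c·X^i·Y^j·Z^k in F becomes c·x^i·y^j·1^k = c·x^i·y^j.
Substituting Z = 1: F(X, Y, 1) = x**2*y - x**2 + 2*x*y**2 + 3*x*y - 2*x + y**2 + y + 1.
Note: deg(f) ≤ deg(F) = 3; strict inequality happens when F is divisible by Z (lost terms).


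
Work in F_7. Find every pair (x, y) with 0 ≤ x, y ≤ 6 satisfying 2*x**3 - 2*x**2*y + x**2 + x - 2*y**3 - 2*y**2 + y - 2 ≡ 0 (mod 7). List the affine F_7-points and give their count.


Affine F_7-points: {(2, 4), (2, 5), (6, 4)}; count = 3.

For each of the 49 pairs (x, y) ∈ F_7², evaluate f(x, y) mod 7. Record the zeros.
  x = 0: [0↦5, 1↦2, 2↦4, 3↦6, 4↦3, 5↦4, 6↦4]  zeros at y ∈ ∅
  x = 1: [0↦2, 1↦4, 2↦4, 3↦4, 4↦6, 5↦5, 6↦3]  zeros at y ∈ ∅
  x = 2: [0↦6, 1↦2, 2↦3, 3↦4, 4↦0, 5↦0, 6↦6]  zeros at y ∈ {4, 5}
  x = 3: [0↦1, 1↦1, 2↦6, 3↦4, 4↦4, 5↦1, 6↦4]  zeros at y ∈ ∅
  x = 4: [0↦6, 1↦6, 2↦4, 3↦2, 4↦2, 5↦6, 6↦2]  zeros at y ∈ ∅
  x = 5: [0↦5, 1↦1, 2↦2, 3↦3, 4↦6, 5↦6, 6↦5]  zeros at y ∈ ∅
  x = 6: [0↦3, 1↦5, 2↦5, 3↦5, 4↦0, 5↦6, 6↦4]  zeros at y ∈ {4}
Collecting zeros: affine points = {(2, 4), (2, 5), (6, 4)}.
Total count |C(F_7)_aff| = 3.


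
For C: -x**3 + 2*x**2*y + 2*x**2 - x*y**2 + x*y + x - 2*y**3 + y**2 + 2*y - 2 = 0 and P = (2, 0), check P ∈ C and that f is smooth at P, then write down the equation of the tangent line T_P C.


Tangent line at P: -3*x + 12*y + 6 = 0.

Step 1: f(2, 0) = 0, so P lies on C.
Step 2: partial derivatives
  f_x(x, y) = -3*x**2 + 4*x*y + 4*x - y**2 + y + 1, f_y(x, y) = 2*x**2 - 2*x*y + x - 6*y**2 + 2*y + 2.
  f_x(P) = -3, f_y(P) = 12 (gradient nonzero, so P is smooth).
Step 3: tangent line at P: -3·(x − 2) + 12·(y − 0) = 0.
Expanding: -3*x + 12*y + 6 = 0.


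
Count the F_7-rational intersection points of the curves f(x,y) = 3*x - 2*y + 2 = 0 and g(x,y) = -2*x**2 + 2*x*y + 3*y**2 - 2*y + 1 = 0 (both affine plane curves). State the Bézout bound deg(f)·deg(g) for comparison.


Common zeros: {(2, 4), (6, 3)}; count = 2; Bézout bound = 2.

deg(f) = 1, deg(g) = 2, so Bézout bound = 2.
Scan x ∈ F_7. For each x, list the y ∈ F_7 with f(x, y) ≡ 0 and those with g(x, y) ≡ 0 (mod 7); the common zeros in that column are the intersection.
  x = 0: f ≡ 0 at y ∈ {1}; g ≡ 0 at y ∈ ∅; common: ∅.
  x = 1: f ≡ 0 at y ∈ {6}; g ≡ 0 at y ∈ ∅; common: ∅.
  x = 2: f ≡ 0 at y ∈ {4}; g ≡ 0 at y ∈ {0, 4}; common: {4}.
  x = 3: f ≡ 0 at y ∈ {2}; g ≡ 0 at y ∈ ∅; common: ∅.
  x = 4: f ≡ 0 at y ∈ {0}; g ≡ 0 at y ∈ {2, 3}; common: ∅.
  x = 5: f ≡ 0 at y ∈ {5}; g ≡ 0 at y ∈ {0, 2}; common: ∅.
  x = 6: f ≡ 0 at y ∈ {3}; g ≡ 0 at y ∈ {3}; common: {3}.
Collecting: common zeros = {(2, 4), (6, 3)}, so the count is 2.
Comparison with the Bézout bound: 2 ≤ 2 = deg(f)·deg(g), as expected for curves with no common component (the bound is attained).
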